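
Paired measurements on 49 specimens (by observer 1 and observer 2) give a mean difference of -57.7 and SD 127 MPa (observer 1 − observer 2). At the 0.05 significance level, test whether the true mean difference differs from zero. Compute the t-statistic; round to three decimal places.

H0: μ_d = 0; H1: μ_d ≠ 0 (paired t-test on the differences, two-sided).
t = d̄/(s_d/√n) = -57.7/(127/√49) = -3.180
df = n − 1 = 48
Two-sided p-value ≈ 0.003
Since p ≈ 0.003 < α = 0.05, reject H0; the data support H1.

-3.180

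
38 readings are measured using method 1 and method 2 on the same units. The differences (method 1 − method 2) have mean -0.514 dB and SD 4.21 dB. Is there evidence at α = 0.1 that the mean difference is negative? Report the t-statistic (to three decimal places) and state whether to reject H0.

t = -0.753; fail to reject H0

H0: μ_d = 0; H1: μ_d < 0 (paired t-test on the differences, left-tailed).
t = d̄/(s_d/√n) = -0.514/(4.21/√38) = -0.753
df = n − 1 = 37
p-value = P(T ≤ -0.753) ≈ 0.2282
Since p ≈ 0.2282 > α = 0.1, fail to reject H0; the evidence is not statistically significant.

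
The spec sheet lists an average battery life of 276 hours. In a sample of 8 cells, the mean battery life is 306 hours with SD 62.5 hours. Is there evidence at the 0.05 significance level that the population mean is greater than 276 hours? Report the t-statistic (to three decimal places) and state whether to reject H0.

H0: μ = 276; H1: μ > 276 (one-sample t-test, right-tailed).
t = (x̄ − μ₀)/(s/√n) = (306 − 276)/(62.5/√8) = 1.358
df = n − 1 = 7
p-value = P(T ≥ 1.358) ≈ 0.1084
Since p ≈ 0.1084 > α = 0.05, fail to reject H0; the data do not provide sufficient evidence against H0.

t = 1.358; fail to reject H0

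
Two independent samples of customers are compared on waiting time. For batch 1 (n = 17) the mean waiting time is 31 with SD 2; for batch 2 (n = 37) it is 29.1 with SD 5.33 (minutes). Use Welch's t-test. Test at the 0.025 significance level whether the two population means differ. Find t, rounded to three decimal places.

Let group 1 = batch 1, group 2 = batch 2. H0: μ_1 = μ_2; H1: μ_1 ≠ μ_2 (Welch's two-sample t-test, two-sided).
t = (x̄_1 − x̄_2)/√(s_1²/n_1 + s_2²/n_2) = (31 − 29.1)/√(2²/17 + 5.33²/37) = 1.897
Welch–Satterthwaite df ≈ 50.73
Two-sided p-value ≈ 0.064
Since p ≈ 0.064 > α = 0.025, fail to reject H0; the evidence is not statistically significant.

1.897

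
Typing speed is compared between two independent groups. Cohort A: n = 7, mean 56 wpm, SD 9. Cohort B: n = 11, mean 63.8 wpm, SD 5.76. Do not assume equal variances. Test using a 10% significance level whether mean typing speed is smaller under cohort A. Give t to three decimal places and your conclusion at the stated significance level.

Let group 1 = cohort A, group 2 = cohort B. H0: μ_1 = μ_2; H1: μ_1 < μ_2 (Welch's two-sample t-test, left-tailed).
t = (x̄_1 − x̄_2)/√(s_1²/n_1 + s_2²/n_2) = (56 − 63.8)/√(9²/7 + 5.76²/11) = -2.042
Welch–Satterthwaite df ≈ 9.16
p-value = P(T ≤ -2.042) ≈ 0.035
Since p ≈ 0.035 < α = 0.1, reject H0; the data support H1.

t = -2.042; reject H0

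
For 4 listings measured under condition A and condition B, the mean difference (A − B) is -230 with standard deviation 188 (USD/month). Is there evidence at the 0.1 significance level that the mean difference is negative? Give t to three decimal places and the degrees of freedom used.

H0: μ_d = 0; H1: μ_d < 0 (paired t-test on the differences, left-tailed).
t = d̄/(s_d/√n) = -230/(188/√4) = -2.447
df = n − 1 = 3
p-value = P(T ≤ -2.447) ≈ 0.0460
Since p ≈ 0.0460 < α = 0.1, reject H0; the evidence is statistically significant.

t = -2.447, df = 3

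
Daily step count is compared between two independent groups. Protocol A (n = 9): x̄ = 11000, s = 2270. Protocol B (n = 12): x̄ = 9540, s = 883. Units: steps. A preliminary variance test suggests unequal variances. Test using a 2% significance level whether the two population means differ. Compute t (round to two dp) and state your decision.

t = 1.83; fail to reject H0

Let group 1 = protocol A, group 2 = protocol B. H0: μ_1 = μ_2; H1: μ_1 ≠ μ_2 (Welch's two-sample t-test, two-sided).
t = (x̄_1 − x̄_2)/√(s_1²/n_1 + s_2²/n_2) = (11000 − 9540)/√(2270²/9 + 883²/12) = 1.83
Welch–Satterthwaite df ≈ 9.83
Two-sided p-value ≈ 0.0979
Since p ≈ 0.0979 > α = 0.02, fail to reject H0; the data do not provide sufficient evidence against H0.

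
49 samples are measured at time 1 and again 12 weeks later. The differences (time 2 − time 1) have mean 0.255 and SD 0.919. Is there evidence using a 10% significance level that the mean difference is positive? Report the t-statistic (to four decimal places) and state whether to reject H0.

H0: μ_d = 0; H1: μ_d > 0 (paired t-test on the differences, right-tailed).
t = d̄/(s_d/√n) = 0.255/(0.919/√49) = 1.9423
df = n − 1 = 48
p-value = P(T ≥ 1.9423) ≈ 0.029
Since p ≈ 0.029 < α = 0.1, reject H0; the data support H1.

t = 1.9423; reject H0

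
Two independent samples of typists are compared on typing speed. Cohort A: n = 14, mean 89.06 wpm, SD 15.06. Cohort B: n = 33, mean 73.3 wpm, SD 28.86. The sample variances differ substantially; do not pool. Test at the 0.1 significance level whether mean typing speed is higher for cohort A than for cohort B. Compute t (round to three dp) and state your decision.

t = 2.448; reject H0

Let group 1 = cohort A, group 2 = cohort B. H0: μ_1 = μ_2; H1: μ_1 > μ_2 (Welch's two-sample t-test, right-tailed).
t = (x̄_1 − x̄_2)/√(s_1²/n_1 + s_2²/n_2) = (89.06 − 73.3)/√(15.06²/14 + 28.86²/33) = 2.448
Welch–Satterthwaite df ≈ 42.83
p-value = P(T ≥ 2.448) ≈ 0.009
Since p ≈ 0.009 < α = 0.1, reject H0; the data support H1.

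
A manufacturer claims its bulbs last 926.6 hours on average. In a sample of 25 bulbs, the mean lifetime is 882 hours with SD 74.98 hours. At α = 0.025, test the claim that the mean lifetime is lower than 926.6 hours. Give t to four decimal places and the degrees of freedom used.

t = -2.9741, df = 24

H0: μ = 926.6; H1: μ < 926.6 (one-sample t-test, left-tailed).
t = (x̄ − μ₀)/(s/√n) = (882 − 926.6)/(74.98/√25) = -2.9741
df = n − 1 = 24
p-value = P(T ≤ -2.9741) ≈ 0.003
Since p ≈ 0.003 < α = 0.025, reject H0; the evidence is statistically significant.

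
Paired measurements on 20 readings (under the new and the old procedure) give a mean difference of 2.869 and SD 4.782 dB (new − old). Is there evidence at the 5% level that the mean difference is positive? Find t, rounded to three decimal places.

H0: μ_d = 0; H1: μ_d > 0 (paired t-test on the differences, right-tailed).
t = d̄/(s_d/√n) = 2.869/(4.782/√20) = 2.683
df = n − 1 = 19
p-value = P(T ≥ 2.683) ≈ 0.0074
Since p ≈ 0.0074 < α = 0.05, reject H0; the data support H1.

2.683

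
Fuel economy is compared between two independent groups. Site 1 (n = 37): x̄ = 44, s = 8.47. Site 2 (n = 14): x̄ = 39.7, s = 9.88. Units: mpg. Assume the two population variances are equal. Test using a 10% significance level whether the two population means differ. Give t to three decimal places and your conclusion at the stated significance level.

t = 1.546; fail to reject H0

Let group 1 = site 1, group 2 = site 2. H0: μ_1 = μ_2; H1: μ_1 ≠ μ_2 (two-sample pooled-variance t-test, two-sided).
s_p² = [(37−1)·8.47² + (14−1)·9.88²]/(37+14−2) = 78.6053
t = (44 − 39.7)/√[78.6053·(1/37 + 1/14)] = 1.546
df = n₁ + n₂ − 2 = 49
Two-sided p-value ≈ 0.1286
Since p ≈ 0.1286 > α = 0.1, fail to reject H0; the evidence is not statistically significant.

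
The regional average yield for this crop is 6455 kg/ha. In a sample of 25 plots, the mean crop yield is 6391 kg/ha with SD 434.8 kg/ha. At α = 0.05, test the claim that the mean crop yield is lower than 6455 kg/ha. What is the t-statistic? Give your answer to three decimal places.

-0.736

H0: μ = 6455; H1: μ < 6455 (one-sample t-test, left-tailed).
t = (x̄ − μ₀)/(s/√n) = (6391 − 6455)/(434.8/√25) = -0.736
df = n − 1 = 24
p-value = P(T ≤ -0.736) ≈ 0.234
Since p ≈ 0.234 > α = 0.05, fail to reject H0; the data do not provide sufficient evidence against H0.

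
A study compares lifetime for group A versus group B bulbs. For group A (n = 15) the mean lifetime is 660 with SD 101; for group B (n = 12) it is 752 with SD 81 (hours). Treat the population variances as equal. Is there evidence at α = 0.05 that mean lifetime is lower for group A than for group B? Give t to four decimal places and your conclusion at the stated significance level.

t = -2.5616; reject H0

Let group 1 = group A, group 2 = group B. H0: μ_1 = μ_2; H1: μ_1 < μ_2 (two-sample pooled-variance t-test, left-tailed).
s_p² = [(15−1)·101² + (12−1)·81²]/(15+12−2) = 8599.4
t = (660 − 752)/√[8599.4·(1/15 + 1/12)] = -2.5616
df = n₁ + n₂ − 2 = 25
p-value = P(T ≤ -2.5616) ≈ 0.0084
Since p ≈ 0.0084 < α = 0.05, reject H0; the data support H1.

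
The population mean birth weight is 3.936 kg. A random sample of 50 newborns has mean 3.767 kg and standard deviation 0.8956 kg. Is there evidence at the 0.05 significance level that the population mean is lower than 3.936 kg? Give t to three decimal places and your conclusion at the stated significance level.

H0: μ = 3.936; H1: μ < 3.936 (one-sample t-test, left-tailed).
t = (x̄ − μ₀)/(s/√n) = (3.767 − 3.936)/(0.8956/√50) = -1.334
df = n − 1 = 49
p-value = P(T ≤ -1.334) ≈ 0.0941
Since p ≈ 0.0941 > α = 0.05, fail to reject H0; the data do not provide sufficient evidence against H0.

t = -1.334; fail to reject H0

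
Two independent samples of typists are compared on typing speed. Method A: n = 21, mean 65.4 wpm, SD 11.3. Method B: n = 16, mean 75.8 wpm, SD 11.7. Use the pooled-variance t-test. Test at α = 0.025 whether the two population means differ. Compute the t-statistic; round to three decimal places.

-2.732

Let group 1 = method A, group 2 = method B. H0: μ_1 = μ_2; H1: μ_1 ≠ μ_2 (two-sample pooled-variance t-test, two-sided).
s_p² = [(21−1)·11.3² + (16−1)·11.7²]/(21+16−2) = 131.633
t = (65.4 − 75.8)/√[131.633·(1/21 + 1/16)] = -2.732
df = n₁ + n₂ − 2 = 35
Two-sided p-value ≈ 0.010
Since p ≈ 0.010 < α = 0.025, reject H0; the evidence is statistically significant.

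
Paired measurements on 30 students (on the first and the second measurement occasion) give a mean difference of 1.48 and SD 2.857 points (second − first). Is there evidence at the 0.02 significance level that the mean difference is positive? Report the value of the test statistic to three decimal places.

2.837

H0: μ_d = 0; H1: μ_d > 0 (paired t-test on the differences, right-tailed).
t = d̄/(s_d/√n) = 1.48/(2.857/√30) = 2.837
df = n − 1 = 29
p-value = P(T ≥ 2.837) ≈ 0.0041
Since p ≈ 0.0041 < α = 0.02, reject H0; the evidence is statistically significant.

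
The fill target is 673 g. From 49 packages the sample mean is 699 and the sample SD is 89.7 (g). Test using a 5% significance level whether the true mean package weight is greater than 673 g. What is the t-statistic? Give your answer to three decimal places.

H0: μ = 673; H1: μ > 673 (one-sample t-test, right-tailed).
t = (x̄ − μ₀)/(s/√n) = (699 − 673)/(89.7/√49) = 2.029
df = n − 1 = 48
p-value = P(T ≥ 2.029) ≈ 0.0240
Since p ≈ 0.0240 < α = 0.05, reject H0; the evidence is statistically significant.

2.029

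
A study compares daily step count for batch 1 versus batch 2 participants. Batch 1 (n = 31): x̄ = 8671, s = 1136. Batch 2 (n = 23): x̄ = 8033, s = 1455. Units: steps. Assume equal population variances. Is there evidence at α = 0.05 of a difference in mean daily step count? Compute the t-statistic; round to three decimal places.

1.810

Let group 1 = batch 1, group 2 = batch 2. H0: μ_1 = μ_2; H1: μ_1 ≠ μ_2 (two-sample pooled-variance t-test, two-sided).
s_p² = [(31−1)·1136² + (23−1)·1455²]/(31+23−2) = 1640180
t = (8671 − 8033)/√[1640180·(1/31 + 1/23)] = 1.810
df = n₁ + n₂ − 2 = 52
Two-sided p-value ≈ 0.076
Since p ≈ 0.076 > α = 0.05, fail to reject H0; the data do not provide sufficient evidence against H0.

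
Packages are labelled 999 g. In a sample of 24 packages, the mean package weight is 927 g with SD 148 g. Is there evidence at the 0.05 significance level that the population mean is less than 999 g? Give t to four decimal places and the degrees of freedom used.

H0: μ = 999; H1: μ < 999 (one-sample t-test, left-tailed).
t = (x̄ − μ₀)/(s/√n) = (927 − 999)/(148/√24) = -2.3833
df = n − 1 = 23
p-value = P(T ≤ -2.3833) ≈ 0.0129
Since p ≈ 0.0129 < α = 0.05, reject H0; the evidence is statistically significant.

t = -2.3833, df = 23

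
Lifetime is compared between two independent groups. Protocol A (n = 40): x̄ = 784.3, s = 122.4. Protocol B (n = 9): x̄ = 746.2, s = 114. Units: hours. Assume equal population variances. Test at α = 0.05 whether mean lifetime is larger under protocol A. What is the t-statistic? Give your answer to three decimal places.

Let group 1 = protocol A, group 2 = protocol B. H0: μ_1 = μ_2; H1: μ_1 > μ_2 (two-sample pooled-variance t-test, right-tailed).
s_p² = [(40−1)·122.4² + (9−1)·114²]/(40+9−2) = 14643.8
t = (784.3 − 746.2)/√[14643.8·(1/40 + 1/9)] = 0.853
df = n₁ + n₂ − 2 = 47
p-value = P(T ≥ 0.853) ≈ 0.1989
Since p ≈ 0.1989 > α = 0.05, fail to reject H0; the data do not provide sufficient evidence against H0.

0.853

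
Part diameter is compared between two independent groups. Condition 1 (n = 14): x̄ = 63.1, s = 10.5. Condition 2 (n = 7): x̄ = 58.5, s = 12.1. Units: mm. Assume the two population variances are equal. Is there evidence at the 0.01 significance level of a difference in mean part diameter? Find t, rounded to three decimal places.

0.901

Let group 1 = condition 1, group 2 = condition 2. H0: μ_1 = μ_2; H1: μ_1 ≠ μ_2 (two-sample pooled-variance t-test, two-sided).
s_p² = [(14−1)·10.5² + (7−1)·12.1²]/(14+7−2) = 121.669
t = (63.1 − 58.5)/√[121.669·(1/14 + 1/7)] = 0.901
df = n₁ + n₂ − 2 = 19
Two-sided p-value ≈ 0.379
Since p ≈ 0.379 > α = 0.01, fail to reject H0; the evidence is not statistically significant.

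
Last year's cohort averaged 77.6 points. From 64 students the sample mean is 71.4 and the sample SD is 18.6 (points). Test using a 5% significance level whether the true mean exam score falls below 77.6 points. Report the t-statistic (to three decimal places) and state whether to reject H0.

H0: μ = 77.6; H1: μ < 77.6 (one-sample t-test, left-tailed).
t = (x̄ − μ₀)/(s/√n) = (71.4 − 77.6)/(18.6/√64) = -2.667
df = n − 1 = 63
p-value = P(T ≤ -2.667) ≈ 0.005
Since p ≈ 0.005 < α = 0.05, reject H0; the evidence is statistically significant.

t = -2.667; reject H0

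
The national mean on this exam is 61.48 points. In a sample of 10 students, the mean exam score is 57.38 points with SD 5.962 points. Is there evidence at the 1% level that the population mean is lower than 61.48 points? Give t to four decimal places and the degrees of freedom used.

H0: μ = 61.48; H1: μ < 61.48 (one-sample t-test, left-tailed).
t = (x̄ − μ₀)/(s/√n) = (57.38 − 61.48)/(5.962/√10) = -2.1747
df = n − 1 = 9
p-value = P(T ≤ -2.1747) ≈ 0.0288
Since p ≈ 0.0288 > α = 0.01, fail to reject H0; the evidence is not statistically significant.

t = -2.1747, df = 9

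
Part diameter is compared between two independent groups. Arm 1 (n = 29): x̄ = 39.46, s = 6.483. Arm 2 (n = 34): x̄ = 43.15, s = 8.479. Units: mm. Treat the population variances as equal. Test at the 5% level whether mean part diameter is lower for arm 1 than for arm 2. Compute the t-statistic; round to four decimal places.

-1.9138

Let group 1 = arm 1, group 2 = arm 2. H0: μ_1 = μ_2; H1: μ_1 < μ_2 (two-sample pooled-variance t-test, left-tailed).
s_p² = [(29−1)·6.483² + (34−1)·8.479²]/(29+34−2) = 58.1853
t = (39.46 − 43.15)/√[58.1853·(1/29 + 1/34)] = -1.9138
df = n₁ + n₂ − 2 = 61
p-value = P(T ≤ -1.9138) ≈ 0.030
Since p ≈ 0.030 < α = 0.05, reject H0; the evidence is statistically significant.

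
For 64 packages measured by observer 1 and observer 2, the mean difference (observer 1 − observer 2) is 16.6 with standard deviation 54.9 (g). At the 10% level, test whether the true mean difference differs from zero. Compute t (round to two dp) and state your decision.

H0: μ_d = 0; H1: μ_d ≠ 0 (paired t-test on the differences, two-sided).
t = d̄/(s_d/√n) = 16.6/(54.9/√64) = 2.42
df = n − 1 = 63
Two-sided p-value ≈ 0.0185
Since p ≈ 0.0185 < α = 0.1, reject H0; the data support H1.

t = 2.42; reject H0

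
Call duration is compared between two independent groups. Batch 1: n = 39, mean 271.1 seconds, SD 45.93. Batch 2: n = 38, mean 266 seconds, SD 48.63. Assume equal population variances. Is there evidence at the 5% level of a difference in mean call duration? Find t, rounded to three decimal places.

Let group 1 = batch 1, group 2 = batch 2. H0: μ_1 = μ_2; H1: μ_1 ≠ μ_2 (two-sample pooled-variance t-test, two-sided).
s_p² = [(39−1)·45.93² + (38−1)·48.63²]/(39+38−2) = 2235.52
t = (271.1 − 266)/√[2235.52·(1/39 + 1/38)] = 0.473
df = n₁ + n₂ − 2 = 75
Two-sided p-value ≈ 0.637
Since p ≈ 0.637 > α = 0.05, fail to reject H0; the evidence is not statistically significant.

0.473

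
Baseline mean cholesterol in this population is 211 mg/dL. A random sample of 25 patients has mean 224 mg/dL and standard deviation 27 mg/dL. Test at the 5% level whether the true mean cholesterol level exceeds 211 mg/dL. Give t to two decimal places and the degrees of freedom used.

t = 2.41, df = 24

H0: μ = 211; H1: μ > 211 (one-sample t-test, right-tailed).
t = (x̄ − μ₀)/(s/√n) = (224 − 211)/(27/√25) = 2.41
df = n − 1 = 24
p-value = P(T ≥ 2.41) ≈ 0.012
Since p ≈ 0.012 < α = 0.05, reject H0; the evidence is statistically significant.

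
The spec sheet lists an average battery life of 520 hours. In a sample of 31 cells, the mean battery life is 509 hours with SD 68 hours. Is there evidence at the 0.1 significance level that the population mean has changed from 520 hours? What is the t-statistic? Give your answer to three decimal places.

-0.901

H0: μ = 520; H1: μ ≠ 520 (one-sample t-test, two-sided).
t = (x̄ − μ₀)/(s/√n) = (509 − 520)/(68/√31) = -0.901
df = n − 1 = 30
Two-sided p-value ≈ 0.375
Since p ≈ 0.375 > α = 0.1, fail to reject H0; the evidence is not statistically significant.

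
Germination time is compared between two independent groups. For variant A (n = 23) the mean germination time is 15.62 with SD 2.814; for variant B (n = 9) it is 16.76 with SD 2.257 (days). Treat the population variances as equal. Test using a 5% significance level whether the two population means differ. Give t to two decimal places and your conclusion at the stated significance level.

Let group 1 = variant A, group 2 = variant B. H0: μ_1 = μ_2; H1: μ_1 ≠ μ_2 (two-sample pooled-variance t-test, two-sided).
s_p² = [(23−1)·2.814² + (9−1)·2.257²]/(23+9−2) = 7.16538
t = (15.62 − 16.76)/√[7.16538·(1/23 + 1/9)] = -1.08
df = n₁ + n₂ − 2 = 30
Two-sided p-value ≈ 0.2874
Since p ≈ 0.2874 > α = 0.05, fail to reject H0; the data do not provide sufficient evidence against H0.

t = -1.08; fail to reject H0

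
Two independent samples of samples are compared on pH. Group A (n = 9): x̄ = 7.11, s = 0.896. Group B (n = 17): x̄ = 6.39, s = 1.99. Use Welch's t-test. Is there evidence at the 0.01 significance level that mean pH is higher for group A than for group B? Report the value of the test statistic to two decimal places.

1.27

Let group 1 = group A, group 2 = group B. H0: μ_1 = μ_2; H1: μ_1 > μ_2 (Welch's two-sample t-test, right-tailed).
t = (x̄_1 − x̄_2)/√(s_1²/n_1 + s_2²/n_2) = (7.11 − 6.39)/√(0.896²/9 + 1.99²/17) = 1.27
Welch–Satterthwaite df ≈ 23.66
p-value = P(T ≥ 1.27) ≈ 0.108
Since p ≈ 0.108 > α = 0.01, fail to reject H0; the evidence is not statistically significant.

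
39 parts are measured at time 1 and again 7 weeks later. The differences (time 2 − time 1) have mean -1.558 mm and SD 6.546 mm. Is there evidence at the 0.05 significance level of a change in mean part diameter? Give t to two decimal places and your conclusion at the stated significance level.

H0: μ_d = 0; H1: μ_d ≠ 0 (paired t-test on the differences, two-sided).
t = d̄/(s_d/√n) = -1.558/(6.546/√39) = -1.49
df = n − 1 = 38
Two-sided p-value ≈ 0.145
Since p ≈ 0.145 > α = 0.05, fail to reject H0; the evidence is not statistically significant.

t = -1.49; fail to reject H0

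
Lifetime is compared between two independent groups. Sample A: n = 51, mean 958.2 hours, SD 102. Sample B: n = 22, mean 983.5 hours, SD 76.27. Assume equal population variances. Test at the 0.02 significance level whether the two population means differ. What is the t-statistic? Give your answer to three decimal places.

-1.043

Let group 1 = sample A, group 2 = sample B. H0: μ_1 = μ_2; H1: μ_1 ≠ μ_2 (two-sample pooled-variance t-test, two-sided).
s_p² = [(51−1)·102² + (22−1)·76.27²]/(51+22−2) = 9047.32
t = (958.2 − 983.5)/√[9047.32·(1/51 + 1/22)] = -1.043
df = n₁ + n₂ − 2 = 71
Two-sided p-value ≈ 0.301
Since p ≈ 0.301 > α = 0.02, fail to reject H0; the evidence is not statistically significant.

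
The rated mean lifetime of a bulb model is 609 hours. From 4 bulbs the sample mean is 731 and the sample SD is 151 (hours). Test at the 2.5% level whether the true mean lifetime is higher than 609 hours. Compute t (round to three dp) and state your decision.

H0: μ = 609; H1: μ > 609 (one-sample t-test, right-tailed).
t = (x̄ − μ₀)/(s/√n) = (731 − 609)/(151/√4) = 1.616
df = n − 1 = 3
p-value = P(T ≥ 1.616) ≈ 0.102
Since p ≈ 0.102 > α = 0.025, fail to reject H0; the evidence is not statistically significant.

t = 1.616; fail to reject H0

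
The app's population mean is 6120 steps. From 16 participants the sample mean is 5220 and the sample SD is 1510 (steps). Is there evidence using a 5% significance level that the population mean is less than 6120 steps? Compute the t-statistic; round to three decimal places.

-2.384

H0: μ = 6120; H1: μ < 6120 (one-sample t-test, left-tailed).
t = (x̄ − μ₀)/(s/√n) = (5220 − 6120)/(1510/√16) = -2.384
df = n − 1 = 15
p-value = P(T ≤ -2.384) ≈ 0.0154
Since p ≈ 0.0154 < α = 0.05, reject H0; the evidence is statistically significant.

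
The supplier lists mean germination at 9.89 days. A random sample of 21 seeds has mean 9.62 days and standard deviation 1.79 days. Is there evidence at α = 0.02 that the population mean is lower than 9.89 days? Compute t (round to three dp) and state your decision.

t = -0.691; fail to reject H0

H0: μ = 9.89; H1: μ < 9.89 (one-sample t-test, left-tailed).
t = (x̄ − μ₀)/(s/√n) = (9.62 − 9.89)/(1.79/√21) = -0.691
df = n − 1 = 20
p-value = P(T ≤ -0.691) ≈ 0.2487
Since p ≈ 0.2487 > α = 0.02, fail to reject H0; the data do not provide sufficient evidence against H0.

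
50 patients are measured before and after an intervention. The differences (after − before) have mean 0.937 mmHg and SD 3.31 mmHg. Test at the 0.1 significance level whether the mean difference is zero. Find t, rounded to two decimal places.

2.00

H0: μ_d = 0; H1: μ_d ≠ 0 (paired t-test on the differences, two-sided).
t = d̄/(s_d/√n) = 0.937/(3.31/√50) = 2.00
df = n − 1 = 49
Two-sided p-value ≈ 0.0509
Since p ≈ 0.0509 < α = 0.1, reject H0; the evidence is statistically significant.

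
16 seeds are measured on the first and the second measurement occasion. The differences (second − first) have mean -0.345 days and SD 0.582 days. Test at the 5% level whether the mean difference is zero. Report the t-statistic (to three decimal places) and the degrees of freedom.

t = -2.371, df = 15

H0: μ_d = 0; H1: μ_d ≠ 0 (paired t-test on the differences, two-sided).
t = d̄/(s_d/√n) = -0.345/(0.582/√16) = -2.371
df = n − 1 = 15
Two-sided p-value ≈ 0.0316
Since p ≈ 0.0316 < α = 0.05, reject H0; the data support H1.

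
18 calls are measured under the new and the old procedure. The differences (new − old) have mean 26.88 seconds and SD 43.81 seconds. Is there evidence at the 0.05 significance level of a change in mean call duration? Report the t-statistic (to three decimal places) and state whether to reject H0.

t = 2.603; reject H0

H0: μ_d = 0; H1: μ_d ≠ 0 (paired t-test on the differences, two-sided).
t = d̄/(s_d/√n) = 26.88/(43.81/√18) = 2.603
df = n − 1 = 17
Two-sided p-value ≈ 0.0186
Since p ≈ 0.0186 < α = 0.05, reject H0; the evidence is statistically significant.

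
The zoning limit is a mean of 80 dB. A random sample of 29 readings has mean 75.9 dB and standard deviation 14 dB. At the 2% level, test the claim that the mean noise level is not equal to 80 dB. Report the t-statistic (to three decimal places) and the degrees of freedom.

t = -1.577, df = 28

H0: μ = 80; H1: μ ≠ 80 (one-sample t-test, two-sided).
t = (x̄ − μ₀)/(s/√n) = (75.9 − 80)/(14/√29) = -1.577
df = n − 1 = 28
Two-sided p-value ≈ 0.1260
Since p ≈ 0.1260 > α = 0.02, fail to reject H0; the evidence is not statistically significant.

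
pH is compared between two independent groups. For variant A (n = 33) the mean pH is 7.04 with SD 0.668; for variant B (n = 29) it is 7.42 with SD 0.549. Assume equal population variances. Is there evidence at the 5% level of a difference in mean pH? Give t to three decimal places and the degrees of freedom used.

Let group 1 = variant A, group 2 = variant B. H0: μ_1 = μ_2; H1: μ_1 ≠ μ_2 (two-sample pooled-variance t-test, two-sided).
s_p² = [(33−1)·0.668² + (29−1)·0.549²]/(33+29−2) = 0.37864
t = (7.04 − 7.42)/√[0.37864·(1/33 + 1/29)] = -2.426
df = n₁ + n₂ − 2 = 60
Two-sided p-value ≈ 0.0183
Since p ≈ 0.0183 < α = 0.05, reject H0; the evidence is statistically significant.

t = -2.426, df = 60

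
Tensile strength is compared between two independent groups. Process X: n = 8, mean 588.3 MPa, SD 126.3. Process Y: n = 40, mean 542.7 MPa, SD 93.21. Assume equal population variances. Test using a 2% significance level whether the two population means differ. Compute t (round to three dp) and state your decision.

Let group 1 = process X, group 2 = process Y. H0: μ_1 = μ_2; H1: μ_1 ≠ μ_2 (two-sample pooled-variance t-test, two-sided).
s_p² = [(8−1)·126.3² + (40−1)·93.21²]/(8+40−2) = 9793.43
t = (588.3 − 542.7)/√[9793.43·(1/8 + 1/40)] = 1.190
df = n₁ + n₂ − 2 = 46
Two-sided p-value ≈ 0.2403
Since p ≈ 0.2403 > α = 0.02, fail to reject H0; the data do not provide sufficient evidence against H0.

t = 1.190; fail to reject H0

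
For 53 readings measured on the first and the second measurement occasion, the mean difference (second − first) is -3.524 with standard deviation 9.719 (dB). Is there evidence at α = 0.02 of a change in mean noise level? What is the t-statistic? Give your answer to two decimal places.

H0: μ_d = 0; H1: μ_d ≠ 0 (paired t-test on the differences, two-sided).
t = d̄/(s_d/√n) = -3.524/(9.719/√53) = -2.64
df = n − 1 = 52
Two-sided p-value ≈ 0.011
Since p ≈ 0.011 < α = 0.02, reject H0; the data support H1.

-2.64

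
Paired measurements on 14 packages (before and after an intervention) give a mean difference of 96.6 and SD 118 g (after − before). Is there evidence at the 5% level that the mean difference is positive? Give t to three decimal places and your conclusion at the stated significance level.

H0: μ_d = 0; H1: μ_d > 0 (paired t-test on the differences, right-tailed).
t = d̄/(s_d/√n) = 96.6/(118/√14) = 3.063
df = n − 1 = 13
p-value = P(T ≥ 3.063) ≈ 0.005
Since p ≈ 0.005 < α = 0.05, reject H0; the evidence is statistically significant.

t = 3.063; reject H0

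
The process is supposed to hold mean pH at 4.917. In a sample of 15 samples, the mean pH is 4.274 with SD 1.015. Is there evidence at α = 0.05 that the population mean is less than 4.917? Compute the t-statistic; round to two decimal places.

H0: μ = 4.917; H1: μ < 4.917 (one-sample t-test, left-tailed).
t = (x̄ − μ₀)/(s/√n) = (4.274 − 4.917)/(1.015/√15) = -2.45
df = n − 1 = 14
p-value = P(T ≤ -2.45) ≈ 0.0139
Since p ≈ 0.0139 < α = 0.05, reject H0; the data support H1.

-2.45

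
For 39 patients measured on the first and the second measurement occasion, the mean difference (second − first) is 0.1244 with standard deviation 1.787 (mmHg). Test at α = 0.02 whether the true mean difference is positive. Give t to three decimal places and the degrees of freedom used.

H0: μ_d = 0; H1: μ_d > 0 (paired t-test on the differences, right-tailed).
t = d̄/(s_d/√n) = 0.1244/(1.787/√39) = 0.435
df = n − 1 = 38
p-value = P(T ≥ 0.435) ≈ 0.333
Since p ≈ 0.333 > α = 0.02, fail to reject H0; the evidence is not statistically significant.

t = 0.435, df = 38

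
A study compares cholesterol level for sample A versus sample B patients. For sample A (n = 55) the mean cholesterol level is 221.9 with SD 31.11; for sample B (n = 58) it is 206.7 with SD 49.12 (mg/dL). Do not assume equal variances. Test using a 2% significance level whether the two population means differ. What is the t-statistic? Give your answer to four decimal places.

Let group 1 = sample A, group 2 = sample B. H0: μ_1 = μ_2; H1: μ_1 ≠ μ_2 (Welch's two-sample t-test, two-sided).
t = (x̄_1 − x̄_2)/√(s_1²/n_1 + s_2²/n_2) = (221.9 − 206.7)/√(31.11²/55 + 49.12²/58) = 1.9756
Welch–Satterthwaite df ≈ 97.09
Two-sided p-value ≈ 0.051
Since p ≈ 0.051 > α = 0.02, fail to reject H0; the data do not provide sufficient evidence against H0.

1.9756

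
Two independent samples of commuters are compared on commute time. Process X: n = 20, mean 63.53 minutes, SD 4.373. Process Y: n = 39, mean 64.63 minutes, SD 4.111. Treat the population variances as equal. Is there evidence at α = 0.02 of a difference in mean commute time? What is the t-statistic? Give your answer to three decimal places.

Let group 1 = process X, group 2 = process Y. H0: μ_1 = μ_2; H1: μ_1 ≠ μ_2 (two-sample pooled-variance t-test, two-sided).
s_p² = [(20−1)·4.373² + (39−1)·4.111²]/(20+39−2) = 17.6413
t = (63.53 − 64.63)/√[17.6413·(1/20 + 1/39)] = -0.952
df = n₁ + n₂ − 2 = 57
Two-sided p-value ≈ 0.345
Since p ≈ 0.345 > α = 0.02, fail to reject H0; the evidence is not statistically significant.

-0.952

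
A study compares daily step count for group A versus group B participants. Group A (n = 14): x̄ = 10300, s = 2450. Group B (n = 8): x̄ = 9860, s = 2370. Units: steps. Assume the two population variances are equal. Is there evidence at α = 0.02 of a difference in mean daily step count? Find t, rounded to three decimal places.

Let group 1 = group A, group 2 = group B. H0: μ_1 = μ_2; H1: μ_1 ≠ μ_2 (two-sample pooled-variance t-test, two-sided).
s_p² = [(14−1)·2450² + (8−1)·2370²]/(14+8−2) = 5867540
t = (10300 − 9860)/√[5867540·(1/14 + 1/8)] = 0.410
df = n₁ + n₂ − 2 = 20
Two-sided p-value ≈ 0.6863
Since p ≈ 0.6863 > α = 0.02, fail to reject H0; the data do not provide sufficient evidence against H0.

0.410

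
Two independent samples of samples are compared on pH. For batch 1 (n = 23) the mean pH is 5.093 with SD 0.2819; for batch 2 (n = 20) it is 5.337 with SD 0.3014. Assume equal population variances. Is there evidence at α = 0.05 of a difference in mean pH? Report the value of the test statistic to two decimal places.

Let group 1 = batch 1, group 2 = batch 2. H0: μ_1 = μ_2; H1: μ_1 ≠ μ_2 (two-sample pooled-variance t-test, two-sided).
s_p² = [(23−1)·0.2819² + (20−1)·0.3014²]/(23+20−2) = 0.0847387
t = (5.093 − 5.337)/√[0.0847387·(1/23 + 1/20)] = -2.74
df = n₁ + n₂ − 2 = 41
Two-sided p-value ≈ 0.009
Since p ≈ 0.009 < α = 0.05, reject H0; the data support H1.

-2.74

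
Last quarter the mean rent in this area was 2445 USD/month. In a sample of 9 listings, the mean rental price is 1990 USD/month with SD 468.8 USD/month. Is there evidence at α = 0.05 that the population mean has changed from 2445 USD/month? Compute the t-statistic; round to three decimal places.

-2.912

H0: μ = 2445; H1: μ ≠ 2445 (one-sample t-test, two-sided).
t = (x̄ − μ₀)/(s/√n) = (1990 − 2445)/(468.8/√9) = -2.912
df = n − 1 = 8
Two-sided p-value ≈ 0.020
Since p ≈ 0.020 < α = 0.05, reject H0; the data support H1.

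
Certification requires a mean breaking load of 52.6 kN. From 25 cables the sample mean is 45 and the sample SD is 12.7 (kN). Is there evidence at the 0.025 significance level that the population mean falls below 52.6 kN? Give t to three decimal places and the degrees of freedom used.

H0: μ = 52.6; H1: μ < 52.6 (one-sample t-test, left-tailed).
t = (x̄ − μ₀)/(s/√n) = (45 − 52.6)/(12.7/√25) = -2.992
df = n − 1 = 24
p-value = P(T ≤ -2.992) ≈ 0.003
Since p ≈ 0.003 < α = 0.025, reject H0; the evidence is statistically significant.

t = -2.992, df = 24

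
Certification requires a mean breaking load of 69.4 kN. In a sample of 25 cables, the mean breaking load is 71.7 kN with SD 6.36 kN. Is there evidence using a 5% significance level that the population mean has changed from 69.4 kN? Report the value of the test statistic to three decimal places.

H0: μ = 69.4; H1: μ ≠ 69.4 (one-sample t-test, two-sided).
t = (x̄ − μ₀)/(s/√n) = (71.7 − 69.4)/(6.36/√25) = 1.808
df = n − 1 = 24
Two-sided p-value ≈ 0.083
Since p ≈ 0.083 > α = 0.05, fail to reject H0; the evidence is not statistically significant.

1.808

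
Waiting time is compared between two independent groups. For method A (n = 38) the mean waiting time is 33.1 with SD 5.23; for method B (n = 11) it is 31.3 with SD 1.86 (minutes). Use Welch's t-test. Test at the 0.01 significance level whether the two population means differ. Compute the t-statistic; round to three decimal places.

Let group 1 = method A, group 2 = method B. H0: μ_1 = μ_2; H1: μ_1 ≠ μ_2 (Welch's two-sample t-test, two-sided).
t = (x̄_1 − x̄_2)/√(s_1²/n_1 + s_2²/n_2) = (33.1 − 31.3)/√(5.23²/38 + 1.86²/11) = 1.770
Welch–Satterthwaite df ≈ 44.77
Two-sided p-value ≈ 0.0836
Since p ≈ 0.0836 > α = 0.01, fail to reject H0; the data do not provide sufficient evidence against H0.

1.770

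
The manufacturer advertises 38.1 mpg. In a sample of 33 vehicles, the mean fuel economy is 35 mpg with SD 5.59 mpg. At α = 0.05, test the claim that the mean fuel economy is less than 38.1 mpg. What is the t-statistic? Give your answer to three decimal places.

H0: μ = 38.1; H1: μ < 38.1 (one-sample t-test, left-tailed).
t = (x̄ − μ₀)/(s/√n) = (35 − 38.1)/(5.59/√33) = -3.186
df = n − 1 = 32
p-value = P(T ≤ -3.186) ≈ 0.002
Since p ≈ 0.002 < α = 0.05, reject H0; the evidence is statistically significant.

-3.186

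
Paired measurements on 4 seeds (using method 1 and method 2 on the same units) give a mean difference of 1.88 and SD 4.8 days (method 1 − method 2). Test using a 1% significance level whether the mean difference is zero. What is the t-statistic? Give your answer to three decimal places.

0.783

H0: μ_d = 0; H1: μ_d ≠ 0 (paired t-test on the differences, two-sided).
t = d̄/(s_d/√n) = 1.88/(4.8/√4) = 0.783
df = n − 1 = 3
Two-sided p-value ≈ 0.491
Since p ≈ 0.491 > α = 0.01, fail to reject H0; the evidence is not statistically significant.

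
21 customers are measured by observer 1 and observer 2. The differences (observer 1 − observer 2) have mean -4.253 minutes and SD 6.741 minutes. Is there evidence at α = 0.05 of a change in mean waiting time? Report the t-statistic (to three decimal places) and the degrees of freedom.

H0: μ_d = 0; H1: μ_d ≠ 0 (paired t-test on the differences, two-sided).
t = d̄/(s_d/√n) = -4.253/(6.741/√21) = -2.891
df = n − 1 = 20
Two-sided p-value ≈ 0.009
Since p ≈ 0.009 < α = 0.05, reject H0; the evidence is statistically significant.

t = -2.891, df = 20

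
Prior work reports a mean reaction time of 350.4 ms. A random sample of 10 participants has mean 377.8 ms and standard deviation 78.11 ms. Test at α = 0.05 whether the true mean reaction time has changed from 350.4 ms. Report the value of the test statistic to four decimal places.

1.1093

H0: μ = 350.4; H1: μ ≠ 350.4 (one-sample t-test, two-sided).
t = (x̄ − μ₀)/(s/√n) = (377.8 − 350.4)/(78.11/√10) = 1.1093
df = n − 1 = 9
Two-sided p-value ≈ 0.2961
Since p ≈ 0.2961 > α = 0.05, fail to reject H0; the data do not provide sufficient evidence against H0.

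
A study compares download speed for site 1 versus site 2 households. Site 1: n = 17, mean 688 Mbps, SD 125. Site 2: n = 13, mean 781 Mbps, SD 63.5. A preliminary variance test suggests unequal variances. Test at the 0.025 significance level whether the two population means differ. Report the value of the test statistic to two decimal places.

-2.65

Let group 1 = site 1, group 2 = site 2. H0: μ_1 = μ_2; H1: μ_1 ≠ μ_2 (Welch's two-sample t-test, two-sided).
t = (x̄_1 − x̄_2)/√(s_1²/n_1 + s_2²/n_2) = (688 − 781)/√(125²/17 + 63.5²/13) = -2.65
Welch–Satterthwaite df ≈ 24.85
Two-sided p-value ≈ 0.014
Since p ≈ 0.014 < α = 0.025, reject H0; the evidence is statistically significant.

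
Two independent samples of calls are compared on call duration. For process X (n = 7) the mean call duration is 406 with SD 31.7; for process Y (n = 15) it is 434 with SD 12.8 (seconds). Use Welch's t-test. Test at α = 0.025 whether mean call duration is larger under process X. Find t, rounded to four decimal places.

Let group 1 = process X, group 2 = process Y. H0: μ_1 = μ_2; H1: μ_1 > μ_2 (Welch's two-sample t-test, right-tailed).
t = (x̄_1 − x̄_2)/√(s_1²/n_1 + s_2²/n_2) = (406 − 434)/√(31.7²/7 + 12.8²/15) = -2.2528
Welch–Satterthwaite df ≈ 6.93
p-value = P(T ≥ -2.2528) ≈ 0.970
Since p ≈ 0.970 > α = 0.025, fail to reject H0; the data do not provide sufficient evidence against H0.

-2.2528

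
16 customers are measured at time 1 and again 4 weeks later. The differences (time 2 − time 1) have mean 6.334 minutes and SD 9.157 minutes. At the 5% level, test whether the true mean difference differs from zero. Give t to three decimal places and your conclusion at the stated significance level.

H0: μ_d = 0; H1: μ_d ≠ 0 (paired t-test on the differences, two-sided).
t = d̄/(s_d/√n) = 6.334/(9.157/√16) = 2.767
df = n − 1 = 15
Two-sided p-value ≈ 0.014
Since p ≈ 0.014 < α = 0.05, reject H0; the evidence is statistically significant.

t = 2.767; reject H0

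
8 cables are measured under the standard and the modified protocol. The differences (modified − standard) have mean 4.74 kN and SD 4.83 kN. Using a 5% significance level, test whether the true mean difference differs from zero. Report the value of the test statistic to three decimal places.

2.776

H0: μ_d = 0; H1: μ_d ≠ 0 (paired t-test on the differences, two-sided).
t = d̄/(s_d/√n) = 4.74/(4.83/√8) = 2.776
df = n − 1 = 7
Two-sided p-value ≈ 0.027
Since p ≈ 0.027 < α = 0.05, reject H0; the data support H1.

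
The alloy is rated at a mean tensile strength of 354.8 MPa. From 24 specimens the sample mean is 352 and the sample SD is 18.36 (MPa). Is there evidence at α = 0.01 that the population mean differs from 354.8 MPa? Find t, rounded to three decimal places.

H0: μ = 354.8; H1: μ ≠ 354.8 (one-sample t-test, two-sided).
t = (x̄ − μ₀)/(s/√n) = (352 − 354.8)/(18.36/√24) = -0.747
df = n − 1 = 23
Two-sided p-value ≈ 0.4626
Since p ≈ 0.4626 > α = 0.01, fail to reject H0; the data do not provide sufficient evidence against H0.

-0.747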